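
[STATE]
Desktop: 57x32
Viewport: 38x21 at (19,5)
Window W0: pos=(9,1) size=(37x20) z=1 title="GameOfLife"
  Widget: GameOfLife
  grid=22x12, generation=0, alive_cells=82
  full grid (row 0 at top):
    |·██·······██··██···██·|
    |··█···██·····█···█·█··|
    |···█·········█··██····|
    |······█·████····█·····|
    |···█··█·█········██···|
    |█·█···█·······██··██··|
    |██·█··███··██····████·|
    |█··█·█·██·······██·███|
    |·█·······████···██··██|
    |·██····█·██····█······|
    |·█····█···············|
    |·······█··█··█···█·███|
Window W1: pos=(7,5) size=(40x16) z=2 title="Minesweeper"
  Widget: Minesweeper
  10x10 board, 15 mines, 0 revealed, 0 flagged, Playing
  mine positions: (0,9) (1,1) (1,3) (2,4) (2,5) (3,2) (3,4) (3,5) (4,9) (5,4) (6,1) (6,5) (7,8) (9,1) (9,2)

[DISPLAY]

━━━━━━━━━━━━━━━━━━━━━━━━━━━┓          
r                          ┃          
───────────────────────────┨          
                           ┃          
                           ┃          
                           ┃          
                           ┃          
                           ┃          
                           ┃          
                           ┃          
                           ┃          
                           ┃          
                           ┃          
                           ┃          
                           ┃          
━━━━━━━━━━━━━━━━━━━━━━━━━━━┛          
                                      
                                      
                                      
                                      
                                      


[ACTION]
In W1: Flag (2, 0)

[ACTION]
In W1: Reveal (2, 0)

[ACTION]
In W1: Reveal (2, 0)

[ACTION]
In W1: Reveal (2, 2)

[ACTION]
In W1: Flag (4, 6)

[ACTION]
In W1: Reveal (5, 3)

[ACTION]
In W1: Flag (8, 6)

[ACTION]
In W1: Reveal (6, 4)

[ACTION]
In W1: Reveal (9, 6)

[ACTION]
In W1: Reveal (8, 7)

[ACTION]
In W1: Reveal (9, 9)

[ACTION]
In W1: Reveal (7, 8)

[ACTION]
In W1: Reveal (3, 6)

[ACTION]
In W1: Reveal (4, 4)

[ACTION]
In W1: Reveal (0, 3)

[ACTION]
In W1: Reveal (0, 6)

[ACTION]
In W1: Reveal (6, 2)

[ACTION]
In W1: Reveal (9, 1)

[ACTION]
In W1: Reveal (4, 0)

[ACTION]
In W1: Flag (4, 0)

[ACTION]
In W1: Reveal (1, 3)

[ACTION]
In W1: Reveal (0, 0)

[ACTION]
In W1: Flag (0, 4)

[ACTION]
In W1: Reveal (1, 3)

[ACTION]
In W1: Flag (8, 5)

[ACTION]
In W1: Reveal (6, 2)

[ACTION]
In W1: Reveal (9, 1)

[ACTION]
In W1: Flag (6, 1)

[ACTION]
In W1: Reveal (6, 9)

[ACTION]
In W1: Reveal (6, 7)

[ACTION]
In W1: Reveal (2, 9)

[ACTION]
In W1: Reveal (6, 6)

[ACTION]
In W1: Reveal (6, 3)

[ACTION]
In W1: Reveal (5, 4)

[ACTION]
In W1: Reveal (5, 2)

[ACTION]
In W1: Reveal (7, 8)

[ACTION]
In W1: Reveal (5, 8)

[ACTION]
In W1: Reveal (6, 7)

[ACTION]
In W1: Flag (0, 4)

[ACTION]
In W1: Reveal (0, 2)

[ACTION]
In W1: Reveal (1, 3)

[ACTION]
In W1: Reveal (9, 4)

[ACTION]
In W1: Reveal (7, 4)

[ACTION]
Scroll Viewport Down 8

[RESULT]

                           ┃          
                           ┃          
                           ┃          
                           ┃          
                           ┃          
                           ┃          
                           ┃          
                           ┃          
                           ┃          
━━━━━━━━━━━━━━━━━━━━━━━━━━━┛          
                                      
                                      
                                      
                                      
                                      
                                      
                                      
                                      
                                      
                                      
                                      


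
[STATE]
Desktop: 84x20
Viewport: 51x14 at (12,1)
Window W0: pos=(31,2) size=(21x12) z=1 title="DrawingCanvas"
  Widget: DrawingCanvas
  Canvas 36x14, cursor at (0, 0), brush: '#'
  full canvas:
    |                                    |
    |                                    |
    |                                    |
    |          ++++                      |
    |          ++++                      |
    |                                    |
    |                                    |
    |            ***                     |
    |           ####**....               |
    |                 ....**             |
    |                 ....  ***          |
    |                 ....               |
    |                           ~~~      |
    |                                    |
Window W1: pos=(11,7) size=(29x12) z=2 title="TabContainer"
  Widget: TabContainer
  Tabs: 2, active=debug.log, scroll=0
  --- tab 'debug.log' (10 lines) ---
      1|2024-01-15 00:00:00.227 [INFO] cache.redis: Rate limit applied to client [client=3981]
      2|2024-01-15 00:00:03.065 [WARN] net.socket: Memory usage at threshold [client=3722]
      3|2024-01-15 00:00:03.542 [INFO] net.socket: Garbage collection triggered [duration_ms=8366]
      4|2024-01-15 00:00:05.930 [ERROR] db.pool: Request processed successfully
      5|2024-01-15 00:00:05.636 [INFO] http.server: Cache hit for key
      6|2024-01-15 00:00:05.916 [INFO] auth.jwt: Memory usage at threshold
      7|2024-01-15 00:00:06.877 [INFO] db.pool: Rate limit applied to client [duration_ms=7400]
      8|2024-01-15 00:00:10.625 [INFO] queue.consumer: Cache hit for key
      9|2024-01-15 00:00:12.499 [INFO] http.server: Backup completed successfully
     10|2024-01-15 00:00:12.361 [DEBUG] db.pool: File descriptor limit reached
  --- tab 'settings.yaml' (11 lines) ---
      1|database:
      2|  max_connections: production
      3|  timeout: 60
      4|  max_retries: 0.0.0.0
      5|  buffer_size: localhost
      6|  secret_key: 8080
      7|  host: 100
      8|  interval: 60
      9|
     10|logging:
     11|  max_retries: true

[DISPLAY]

                                                   
                   ┏━━━━━━━━━━━━━━━━━━━┓           
                   ┃ DrawingCanvas     ┃           
                   ┠───────────────────┨           
                   ┃+                  ┃           
                   ┃                   ┃           
━━━━━━━━━━━━━━━━━━━━━━━━━━━┓           ┃           
 TabContainer              ┃  ++++     ┃           
───────────────────────────┨  ++++     ┃           
[debug.log]│ settings.yaml ┃           ┃           
───────────────────────────┃           ┃           
2024-01-15 00:00:00.227 [IN┃    ***    ┃           
2024-01-15 00:00:03.065 [WA┃━━━━━━━━━━━┛           
2024-01-15 00:00:03.542 [IN┃                       


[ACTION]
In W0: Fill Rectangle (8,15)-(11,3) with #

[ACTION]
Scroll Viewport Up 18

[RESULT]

                                                   
                                                   
                   ┏━━━━━━━━━━━━━━━━━━━┓           
                   ┃ DrawingCanvas     ┃           
                   ┠───────────────────┨           
                   ┃+                  ┃           
                   ┃                   ┃           
━━━━━━━━━━━━━━━━━━━━━━━━━━━┓           ┃           
 TabContainer              ┃  ++++     ┃           
───────────────────────────┨  ++++     ┃           
[debug.log]│ settings.yaml ┃           ┃           
───────────────────────────┃           ┃           
2024-01-15 00:00:00.227 [IN┃    ***    ┃           
2024-01-15 00:00:03.065 [WA┃━━━━━━━━━━━┛           


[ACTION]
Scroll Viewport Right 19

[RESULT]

                                                   
                                                   
┏━━━━━━━━━━━━━━━━━━━┓                              
┃ DrawingCanvas     ┃                              
┠───────────────────┨                              
┃+                  ┃                              
┃                   ┃                              
━━━━━━━━┓           ┃                              
        ┃  ++++     ┃                              
────────┨  ++++     ┃                              
gs.yaml ┃           ┃                              
────────┃           ┃                              
.227 [IN┃    ***    ┃                              
.065 [WA┃━━━━━━━━━━━┛                              


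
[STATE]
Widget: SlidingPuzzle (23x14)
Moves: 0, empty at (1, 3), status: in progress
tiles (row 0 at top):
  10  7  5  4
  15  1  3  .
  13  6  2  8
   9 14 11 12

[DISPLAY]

┌────┬────┬────┬────┐  
│ 10 │  7 │  5 │  4 │  
├────┼────┼────┼────┤  
│ 15 │  1 │  3 │    │  
├────┼────┼────┼────┤  
│ 13 │  6 │  2 │  8 │  
├────┼────┼────┼────┤  
│  9 │ 14 │ 11 │ 12 │  
└────┴────┴────┴────┘  
Moves: 0               
                       
                       
                       
                       


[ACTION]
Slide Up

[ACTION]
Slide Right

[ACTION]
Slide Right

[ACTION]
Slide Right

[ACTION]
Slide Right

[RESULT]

┌────┬────┬────┬────┐  
│ 10 │  7 │  5 │  4 │  
├────┼────┼────┼────┤  
│ 15 │  1 │  3 │  8 │  
├────┼────┼────┼────┤  
│    │ 13 │  6 │  2 │  
├────┼────┼────┼────┤  
│  9 │ 14 │ 11 │ 12 │  
└────┴────┴────┴────┘  
Moves: 4               
                       
                       
                       
                       


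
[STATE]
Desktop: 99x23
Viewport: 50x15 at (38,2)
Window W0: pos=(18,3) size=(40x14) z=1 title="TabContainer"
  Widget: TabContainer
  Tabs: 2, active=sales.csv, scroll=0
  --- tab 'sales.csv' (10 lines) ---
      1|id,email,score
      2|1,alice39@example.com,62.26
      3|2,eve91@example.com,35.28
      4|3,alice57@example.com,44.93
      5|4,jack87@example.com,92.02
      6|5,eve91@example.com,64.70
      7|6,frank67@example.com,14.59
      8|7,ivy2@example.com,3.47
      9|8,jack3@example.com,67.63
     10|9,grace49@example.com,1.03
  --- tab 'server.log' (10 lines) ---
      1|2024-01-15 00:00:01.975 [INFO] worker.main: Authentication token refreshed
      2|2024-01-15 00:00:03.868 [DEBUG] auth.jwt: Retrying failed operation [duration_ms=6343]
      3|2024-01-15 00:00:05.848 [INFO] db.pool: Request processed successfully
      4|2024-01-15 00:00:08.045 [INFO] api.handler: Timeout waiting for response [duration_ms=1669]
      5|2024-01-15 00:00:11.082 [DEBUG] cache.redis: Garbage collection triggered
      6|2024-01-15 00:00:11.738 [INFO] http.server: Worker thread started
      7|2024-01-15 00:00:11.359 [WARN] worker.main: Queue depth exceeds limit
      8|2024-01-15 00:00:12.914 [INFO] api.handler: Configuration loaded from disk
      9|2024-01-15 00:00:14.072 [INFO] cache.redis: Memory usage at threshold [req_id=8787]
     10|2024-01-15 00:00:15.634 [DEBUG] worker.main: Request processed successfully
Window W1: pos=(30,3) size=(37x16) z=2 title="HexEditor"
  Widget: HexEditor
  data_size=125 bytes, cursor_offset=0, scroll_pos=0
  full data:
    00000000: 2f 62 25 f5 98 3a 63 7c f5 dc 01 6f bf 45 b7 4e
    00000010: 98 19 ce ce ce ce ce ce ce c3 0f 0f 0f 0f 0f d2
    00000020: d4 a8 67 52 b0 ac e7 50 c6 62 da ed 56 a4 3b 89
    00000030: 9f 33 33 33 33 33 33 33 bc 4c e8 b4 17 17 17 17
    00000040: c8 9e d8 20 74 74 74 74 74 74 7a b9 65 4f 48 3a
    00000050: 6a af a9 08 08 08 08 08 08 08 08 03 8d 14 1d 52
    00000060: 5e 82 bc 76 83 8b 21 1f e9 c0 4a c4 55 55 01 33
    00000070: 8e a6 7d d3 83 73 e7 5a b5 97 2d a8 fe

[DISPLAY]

                                                  
━━━━━━━━━━━━━━━━━━━━━━━━━━━━┓                     
tor                         ┃                     
────────────────────────────┨                     
0  2F 62 25 f5 98 3a 63 7c  ┃                     
0  98 19 ce ce ce ce ce ce  ┃                     
0  d4 a8 67 52 b0 ac e7 50  ┃                     
0  9f 33 33 33 33 33 33 33  ┃                     
0  c8 9e d8 20 74 74 74 74  ┃                     
0  6a af a9 08 08 08 08 08  ┃                     
0  5e 82 bc 76 83 8b 21 1f  ┃                     
0  8e a6 7d d3 83 73 e7 5a  ┃                     
                            ┃                     
                            ┃                     
                            ┃                     


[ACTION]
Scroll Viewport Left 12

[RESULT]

                                                  
━━━━┏━━━━━━━━━━━━━━━━━━━━━━━━━━━━━━━━━━━┓         
tain┃ HexEditor                         ┃         
────┠───────────────────────────────────┨         
csv]┃00000000  2F 62 25 f5 98 3a 63 7c  ┃         
────┃00000010  98 19 ce ce ce ce ce ce  ┃         
l,sc┃00000020  d4 a8 67 52 b0 ac e7 50  ┃         
39@e┃00000030  9f 33 33 33 33 33 33 33  ┃         
@exa┃00000040  c8 9e d8 20 74 74 74 74  ┃         
57@e┃00000050  6a af a9 08 08 08 08 08  ┃         
7@ex┃00000060  5e 82 bc 76 83 8b 21 1f  ┃         
@exa┃00000070  8e a6 7d d3 83 73 e7 5a  ┃         
67@e┃                                   ┃         
exam┃                                   ┃         
━━━━┃                                   ┃         


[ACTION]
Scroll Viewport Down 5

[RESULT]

────┃00000010  98 19 ce ce ce ce ce ce  ┃         
l,sc┃00000020  d4 a8 67 52 b0 ac e7 50  ┃         
39@e┃00000030  9f 33 33 33 33 33 33 33  ┃         
@exa┃00000040  c8 9e d8 20 74 74 74 74  ┃         
57@e┃00000050  6a af a9 08 08 08 08 08  ┃         
7@ex┃00000060  5e 82 bc 76 83 8b 21 1f  ┃         
@exa┃00000070  8e a6 7d d3 83 73 e7 5a  ┃         
67@e┃                                   ┃         
exam┃                                   ┃         
━━━━┃                                   ┃         
    ┃                                   ┃         
    ┗━━━━━━━━━━━━━━━━━━━━━━━━━━━━━━━━━━━┛         
                                                  
                                                  
                                                  


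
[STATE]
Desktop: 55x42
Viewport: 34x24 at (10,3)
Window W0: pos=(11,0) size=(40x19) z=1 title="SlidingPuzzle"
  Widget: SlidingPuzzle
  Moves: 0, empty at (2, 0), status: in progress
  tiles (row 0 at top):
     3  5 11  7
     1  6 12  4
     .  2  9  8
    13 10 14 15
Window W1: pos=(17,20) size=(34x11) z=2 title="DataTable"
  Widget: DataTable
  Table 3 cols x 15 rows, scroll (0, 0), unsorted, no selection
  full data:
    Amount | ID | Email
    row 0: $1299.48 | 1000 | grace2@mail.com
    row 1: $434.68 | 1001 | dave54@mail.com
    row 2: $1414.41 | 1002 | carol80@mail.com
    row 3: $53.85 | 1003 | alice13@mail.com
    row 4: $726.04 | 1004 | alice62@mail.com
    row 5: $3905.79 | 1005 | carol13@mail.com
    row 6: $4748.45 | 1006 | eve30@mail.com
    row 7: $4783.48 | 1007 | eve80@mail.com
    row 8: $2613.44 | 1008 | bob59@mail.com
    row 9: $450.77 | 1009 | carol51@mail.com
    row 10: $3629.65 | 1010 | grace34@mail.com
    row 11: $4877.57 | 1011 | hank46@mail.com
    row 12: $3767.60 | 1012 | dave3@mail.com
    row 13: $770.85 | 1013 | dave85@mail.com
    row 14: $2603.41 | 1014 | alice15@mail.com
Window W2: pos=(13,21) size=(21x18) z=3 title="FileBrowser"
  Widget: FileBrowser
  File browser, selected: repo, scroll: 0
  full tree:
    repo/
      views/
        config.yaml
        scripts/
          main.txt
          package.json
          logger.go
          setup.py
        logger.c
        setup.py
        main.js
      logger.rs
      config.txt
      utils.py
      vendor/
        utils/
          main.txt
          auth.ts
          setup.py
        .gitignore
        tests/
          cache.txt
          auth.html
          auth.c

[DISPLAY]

 ┃┌────┬────┬────┬────┐           
 ┃│  3 │  5 │ 11 │  7 │           
 ┃├────┼────┼────┼────┤           
 ┃│  1 │  6 │ 12 │  4 │           
 ┃├────┼────┼────┼────┤           
 ┃│    │  2 │  9 │  8 │           
 ┃├────┼────┼────┼────┤           
 ┃│ 13 │ 10 │ 14 │ 15 │           
 ┃└────┴────┴────┴────┘           
 ┃Moves: 0                        
 ┃                                
 ┃                                
 ┃                                
 ┃                                
 ┃                                
 ┗━━━━━━━━━━━━━━━━━━━━━━━━━━━━━━━━
                                  
       ┏━━━━━━━━━━━━━━━━━━━━━━━━━━
   ┏━━━━━━━━━━━━━━━━━━━┓          
   ┃ FileBrowser       ┃──────────
   ┠───────────────────┨ail       
   ┃> [-] repo/        ┃──────────
   ┃    [+] views/     ┃ace2@mail.
   ┃    logger.rs      ┃ve54@mail.


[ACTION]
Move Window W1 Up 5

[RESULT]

 ┃┌────┬────┬────┬────┐           
 ┃│  3 │  5 │ 11 │  7 │           
 ┃├────┼────┼────┼────┤           
 ┃│  1 │  6 │ 12 │  4 │           
 ┃├────┼────┼────┼────┤           
 ┃│    │  2 │  9 │  8 │           
 ┃├────┼────┼────┼────┤           
 ┃│ 13 │ 10 │ 14 │ 15 │           
 ┃└────┴────┴────┴────┘           
 ┃Moves: 0                        
 ┃                                
 ┃                                
 ┃     ┏━━━━━━━━━━━━━━━━━━━━━━━━━━
 ┃     ┃ DataTable                
 ┃     ┠──────────────────────────
 ┗━━━━━┃Amount  │ID  │Email       
       ┃────────┼────┼────────────
       ┃$1299.48│1000│grace2@mail.
   ┏━━━━━━━━━━━━━━━━━━━┓ve54@mail.
   ┃ FileBrowser       ┃rol80@mail
   ┠───────────────────┨ice13@mail
   ┃> [-] repo/        ┃ice62@mail
   ┃    [+] views/     ┃━━━━━━━━━━
   ┃    logger.rs      ┃          


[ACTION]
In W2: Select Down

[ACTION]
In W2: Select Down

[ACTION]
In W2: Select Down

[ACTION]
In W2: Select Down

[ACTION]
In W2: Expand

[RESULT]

 ┃┌────┬────┬────┬────┐           
 ┃│  3 │  5 │ 11 │  7 │           
 ┃├────┼────┼────┼────┤           
 ┃│  1 │  6 │ 12 │  4 │           
 ┃├────┼────┼────┼────┤           
 ┃│    │  2 │  9 │  8 │           
 ┃├────┼────┼────┼────┤           
 ┃│ 13 │ 10 │ 14 │ 15 │           
 ┃└────┴────┴────┴────┘           
 ┃Moves: 0                        
 ┃                                
 ┃                                
 ┃     ┏━━━━━━━━━━━━━━━━━━━━━━━━━━
 ┃     ┃ DataTable                
 ┃     ┠──────────────────────────
 ┗━━━━━┃Amount  │ID  │Email       
       ┃────────┼────┼────────────
       ┃$1299.48│1000│grace2@mail.
   ┏━━━━━━━━━━━━━━━━━━━┓ve54@mail.
   ┃ FileBrowser       ┃rol80@mail
   ┠───────────────────┨ice13@mail
   ┃  [-] repo/        ┃ice62@mail
   ┃    [+] views/     ┃━━━━━━━━━━
   ┃    logger.rs      ┃          


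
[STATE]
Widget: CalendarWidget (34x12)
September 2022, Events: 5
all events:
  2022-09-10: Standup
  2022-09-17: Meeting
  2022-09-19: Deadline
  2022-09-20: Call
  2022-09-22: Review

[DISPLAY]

          September 2022          
Mo Tu We Th Fr Sa Su              
          1  2  3  4              
 5  6  7  8  9 10* 11             
12 13 14 15 16 17* 18             
19* 20* 21 22* 23 24 25           
26 27 28 29 30                    
                                  
                                  
                                  
                                  
                                  


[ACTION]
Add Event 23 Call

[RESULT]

          September 2022          
Mo Tu We Th Fr Sa Su              
          1  2  3  4              
 5  6  7  8  9 10* 11             
12 13 14 15 16 17* 18             
19* 20* 21 22* 23* 24 25          
26 27 28 29 30                    
                                  
                                  
                                  
                                  
                                  


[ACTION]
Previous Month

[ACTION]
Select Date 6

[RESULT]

           August 2022            
Mo Tu We Th Fr Sa Su              
 1  2  3  4  5 [ 6]  7            
 8  9 10 11 12 13 14              
15 16 17 18 19 20 21              
22 23 24 25 26 27 28              
29 30 31                          
                                  
                                  
                                  
                                  
                                  


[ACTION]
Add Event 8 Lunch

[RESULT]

           August 2022            
Mo Tu We Th Fr Sa Su              
 1  2  3  4  5 [ 6]  7            
 8*  9 10 11 12 13 14             
15 16 17 18 19 20 21              
22 23 24 25 26 27 28              
29 30 31                          
                                  
                                  
                                  
                                  
                                  


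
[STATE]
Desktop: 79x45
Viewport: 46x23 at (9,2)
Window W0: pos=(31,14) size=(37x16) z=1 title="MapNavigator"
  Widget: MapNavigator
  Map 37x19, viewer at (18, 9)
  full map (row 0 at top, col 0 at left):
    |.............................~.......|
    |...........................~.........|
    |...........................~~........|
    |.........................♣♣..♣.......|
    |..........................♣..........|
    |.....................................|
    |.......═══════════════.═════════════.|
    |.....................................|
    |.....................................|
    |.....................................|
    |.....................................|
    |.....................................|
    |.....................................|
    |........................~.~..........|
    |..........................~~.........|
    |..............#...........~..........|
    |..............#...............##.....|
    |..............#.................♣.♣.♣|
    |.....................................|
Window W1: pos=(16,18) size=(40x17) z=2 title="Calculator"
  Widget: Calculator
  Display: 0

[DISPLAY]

                                              
                                              
                                              
                                              
                                              
                                              
                                              
                                              
                                              
                                              
                                              
                                              
                      ┏━━━━━━━━━━━━━━━━━━━━━━━
                      ┃ MapNavigator          
                      ┠───────────────────────
                      ┃.......................
       ┏━━━━━━━━━━━━━━━━━━━━━━━━━━━━━━━━━━━━━━
       ┃ Calculator                           
       ┠──────────────────────────────────────
       ┃                                     0
       ┃┌───┬───┬───┬───┐                     
       ┃│ 7 │ 8 │ 9 │ ÷ │                     
       ┃├───┼───┼───┼───┤                     


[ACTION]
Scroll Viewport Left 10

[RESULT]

                                              
                                              
                                              
                                              
                                              
                                              
                                              
                                              
                                              
                                              
                                              
                                              
                               ┏━━━━━━━━━━━━━━
                               ┃ MapNavigator 
                               ┠──────────────
                               ┃..............
                ┏━━━━━━━━━━━━━━━━━━━━━━━━━━━━━
                ┃ Calculator                  
                ┠─────────────────────────────
                ┃                             
                ┃┌───┬───┬───┬───┐            
                ┃│ 7 │ 8 │ 9 │ ÷ │            
                ┃├───┼───┼───┼───┤            


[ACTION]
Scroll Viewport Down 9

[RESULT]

                                              
                                              
                                              
                               ┏━━━━━━━━━━━━━━
                               ┃ MapNavigator 
                               ┠──────────────
                               ┃..............
                ┏━━━━━━━━━━━━━━━━━━━━━━━━━━━━━
                ┃ Calculator                  
                ┠─────────────────────────────
                ┃                             
                ┃┌───┬───┬───┬───┐            
                ┃│ 7 │ 8 │ 9 │ ÷ │            
                ┃├───┼───┼───┼───┤            
                ┃│ 4 │ 5 │ 6 │ × │            
                ┃├───┼───┼───┼───┤            
                ┃│ 1 │ 2 │ 3 │ - │            
                ┃├───┼───┼───┼───┤            
                ┃│ 0 │ . │ = │ + │            
                ┃├───┼───┼───┼───┤            
                ┃│ C │ MC│ MR│ M+│            
                ┃└───┴───┴───┴───┘            
                ┃                             


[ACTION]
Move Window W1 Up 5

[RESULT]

                                              
                                              
                ┏━━━━━━━━━━━━━━━━━━━━━━━━━━━━━
                ┃ Calculator                  
                ┠─────────────────────────────
                ┃                             
                ┃┌───┬───┬───┬───┐            
                ┃│ 7 │ 8 │ 9 │ ÷ │            
                ┃├───┼───┼───┼───┤            
                ┃│ 4 │ 5 │ 6 │ × │            
                ┃├───┼───┼───┼───┤            
                ┃│ 1 │ 2 │ 3 │ - │            
                ┃├───┼───┼───┼───┤            
                ┃│ 0 │ . │ = │ + │            
                ┃├───┼───┼───┼───┤            
                ┃│ C │ MC│ MR│ M+│            
                ┃└───┴───┴───┴───┘            
                ┃                             
                ┗━━━━━━━━━━━━━━━━━━━━━━━━━━━━━
                                              
                                              
                                              
                                              


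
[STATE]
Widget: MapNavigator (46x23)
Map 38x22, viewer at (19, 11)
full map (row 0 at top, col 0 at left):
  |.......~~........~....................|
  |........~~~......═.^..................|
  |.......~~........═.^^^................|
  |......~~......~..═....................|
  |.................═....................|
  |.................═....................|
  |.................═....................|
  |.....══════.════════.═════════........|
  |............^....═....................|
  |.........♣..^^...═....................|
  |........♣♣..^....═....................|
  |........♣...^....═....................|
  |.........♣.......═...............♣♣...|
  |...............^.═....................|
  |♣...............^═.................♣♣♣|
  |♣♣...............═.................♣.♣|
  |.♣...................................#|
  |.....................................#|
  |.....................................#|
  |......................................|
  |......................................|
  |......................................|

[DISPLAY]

    .......~~........~....................    
    ........~~~......═.^..................    
    .......~~........═.^^^................    
    ......~~......~..═....................    
    .................═....................    
    .................═....................    
    .................═....................    
    .....══════.════════.═════════........    
    ............^....═....................    
    .........♣..^^...═....................    
    ........♣♣..^....═....................    
    ........♣...^....═.@..................    
    .........♣.......═...............♣♣...    
    ...............^.═....................    
    ♣...............^═.................♣♣♣    
    ♣♣...............═.................♣.♣    
    .♣...................................#    
    .....................................#    
    .....................................#    
    ......................................    
    ......................................    
    ......................................    
                                              


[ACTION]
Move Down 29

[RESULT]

    ........♣♣..^....═....................    
    ........♣...^....═....................    
    .........♣.......═...............♣♣...    
    ...............^.═....................    
    ♣...............^═.................♣♣♣    
    ♣♣...............═.................♣.♣    
    .♣...................................#    
    .....................................#    
    .....................................#    
    ......................................    
    ......................................    
    ...................@..................    
                                              
                                              
                                              
                                              
                                              
                                              
                                              
                                              
                                              
                                              
                                              


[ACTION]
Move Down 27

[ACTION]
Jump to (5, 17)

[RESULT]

                  .................═..........
                  .....══════.════════.═══════
                  ............^....═..........
                  .........♣..^^...═..........
                  ........♣♣..^....═..........
                  ........♣...^....═..........
                  .........♣.......═..........
                  ...............^.═..........
                  ♣...............^═..........
                  ♣♣...............═..........
                  .♣..........................
                  .....@......................
                  ............................
                  ............................
                  ............................
                  ............................
                                              
                                              
                                              
                                              
                                              
                                              
                                              


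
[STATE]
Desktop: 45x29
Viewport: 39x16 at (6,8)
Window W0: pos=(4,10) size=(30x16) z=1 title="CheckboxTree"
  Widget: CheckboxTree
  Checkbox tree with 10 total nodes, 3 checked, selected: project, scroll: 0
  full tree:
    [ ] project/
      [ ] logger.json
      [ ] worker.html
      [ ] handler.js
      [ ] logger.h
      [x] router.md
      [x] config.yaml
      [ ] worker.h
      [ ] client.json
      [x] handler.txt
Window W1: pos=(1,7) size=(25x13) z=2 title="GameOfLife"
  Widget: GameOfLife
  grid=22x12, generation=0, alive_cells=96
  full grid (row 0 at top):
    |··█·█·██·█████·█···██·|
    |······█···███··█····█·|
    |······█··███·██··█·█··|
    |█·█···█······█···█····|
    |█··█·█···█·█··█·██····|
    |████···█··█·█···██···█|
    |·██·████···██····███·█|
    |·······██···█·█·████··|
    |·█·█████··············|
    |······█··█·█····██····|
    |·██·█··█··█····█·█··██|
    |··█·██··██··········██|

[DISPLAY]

eOfLife            ┃                   
───────────────────┨                   
 0                 ┃━━━━━━━┓           
··█··███·██··█·█·· ┃       ┃           
··█······█···█···· ┃───────┨           
·█···█·█··█·██···· ┃       ┃           
···█··█·█···██···█ ┃       ┃           
████···██····███·█ ┃       ┃           
···██···█·█·████·· ┃       ┃           
████·············· ┃       ┃           
··█··█·█····██···· ┃       ┃           
━━━━━━━━━━━━━━━━━━━┛       ┃           
  [ ] worker.h             ┃           
  [ ] client.json          ┃           
  [x] handler.txt          ┃           
                           ┃           


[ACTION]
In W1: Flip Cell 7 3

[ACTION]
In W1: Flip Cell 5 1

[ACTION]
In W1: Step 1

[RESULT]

eOfLife            ┃                   
───────────────────┨                   
 1                 ┃━━━━━━━┓           
·███·█···██·█·█··· ┃       ┃           
·██··█·█·█·█·█···· ┃───────┨           
█·█···████·█··█··· ┃       ┃           
···██·█·██·█····█· ┃       ┃           
██······█··█···█·· ┃       ┃           
····█··███··█··██· ┃       ┃           
██·········█······ ┃       ┃           
····█·█·····██···· ┃       ┃           
━━━━━━━━━━━━━━━━━━━┛       ┃           
  [ ] worker.h             ┃           
  [ ] client.json          ┃           
  [x] handler.txt          ┃           
                           ┃           


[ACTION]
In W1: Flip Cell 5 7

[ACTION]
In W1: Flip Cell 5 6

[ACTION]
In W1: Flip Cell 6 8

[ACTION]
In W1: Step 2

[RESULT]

eOfLife            ┃                   
───────────────────┨                   
 3                 ┃━━━━━━━┓           
·······██···█····· ┃       ┃           
····██·██·█·████·· ┃───────┨           
·█·█·██···██·██··· ┃       ┃           
█·██······█······· ┃       ┃           
·······███···███·· ┃       ┃           
█·····██·█···████· ┃       ┃           
····█··█·····██··· ┃       ┃           
█·██·█·█···█··█··· ┃       ┃           
━━━━━━━━━━━━━━━━━━━┛       ┃           
  [ ] worker.h             ┃           
  [ ] client.json          ┃           
  [x] handler.txt          ┃           
                           ┃           


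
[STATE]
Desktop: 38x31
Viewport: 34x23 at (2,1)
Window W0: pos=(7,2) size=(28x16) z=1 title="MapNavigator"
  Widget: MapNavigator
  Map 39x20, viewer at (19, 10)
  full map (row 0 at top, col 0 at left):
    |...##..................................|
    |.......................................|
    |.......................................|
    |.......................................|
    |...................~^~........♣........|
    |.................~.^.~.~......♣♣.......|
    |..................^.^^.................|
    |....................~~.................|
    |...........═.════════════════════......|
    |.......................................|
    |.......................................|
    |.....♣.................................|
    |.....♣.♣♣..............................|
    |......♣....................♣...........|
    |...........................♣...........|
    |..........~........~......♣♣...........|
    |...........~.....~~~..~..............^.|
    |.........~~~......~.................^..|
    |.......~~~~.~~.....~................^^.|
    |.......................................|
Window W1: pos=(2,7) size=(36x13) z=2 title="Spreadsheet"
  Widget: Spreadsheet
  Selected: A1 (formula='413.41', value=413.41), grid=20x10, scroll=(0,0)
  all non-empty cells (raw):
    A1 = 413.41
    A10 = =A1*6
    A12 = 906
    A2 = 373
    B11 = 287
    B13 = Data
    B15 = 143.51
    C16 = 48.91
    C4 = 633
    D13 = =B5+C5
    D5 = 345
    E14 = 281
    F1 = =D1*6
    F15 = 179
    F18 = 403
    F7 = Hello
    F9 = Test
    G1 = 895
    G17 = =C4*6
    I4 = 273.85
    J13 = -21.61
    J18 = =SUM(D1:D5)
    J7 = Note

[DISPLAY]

                                  
     ┏━━━━━━━━━━━━━━━━━━━━━━━━━━┓ 
     ┃ MapNavigator             ┃ 
     ┠──────────────────────────┨ 
     ┃.............~^~........♣.┃ 
     ┃...........~.^.~.~......♣♣┃ 
┏━━━━━━━━━━━━━━━━━━━━━━━━━━━━━━━━━
┃ Spreadsheet                     
┠─────────────────────────────────
┃A1: 413.41                       
┃       A       B       C       D 
┃---------------------------------
┃  1 [413.41]       0       0     
┃  2      373       0       0     
┃  3        0       0       0     
┃  4        0       0     633     
┃  5        0       0       0     
┃  6        0       0       0     
┗━━━━━━━━━━━━━━━━━━━━━━━━━━━━━━━━━
                                  
                                  
                                  
                                  


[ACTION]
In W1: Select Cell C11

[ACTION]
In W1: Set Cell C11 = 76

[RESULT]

                                  
     ┏━━━━━━━━━━━━━━━━━━━━━━━━━━┓ 
     ┃ MapNavigator             ┃ 
     ┠──────────────────────────┨ 
     ┃.............~^~........♣.┃ 
     ┃...........~.^.~.~......♣♣┃ 
┏━━━━━━━━━━━━━━━━━━━━━━━━━━━━━━━━━
┃ Spreadsheet                     
┠─────────────────────────────────
┃C11: 76                          
┃       A       B       C       D 
┃---------------------------------
┃  1   413.41       0       0     
┃  2      373       0       0     
┃  3        0       0       0     
┃  4        0       0     633     
┃  5        0       0       0     
┃  6        0       0       0     
┗━━━━━━━━━━━━━━━━━━━━━━━━━━━━━━━━━
                                  
                                  
                                  
                                  


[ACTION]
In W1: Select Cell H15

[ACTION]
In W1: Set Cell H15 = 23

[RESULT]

                                  
     ┏━━━━━━━━━━━━━━━━━━━━━━━━━━┓ 
     ┃ MapNavigator             ┃ 
     ┠──────────────────────────┨ 
     ┃.............~^~........♣.┃ 
     ┃...........~.^.~.~......♣♣┃ 
┏━━━━━━━━━━━━━━━━━━━━━━━━━━━━━━━━━
┃ Spreadsheet                     
┠─────────────────────────────────
┃H15: 23                          
┃       A       B       C       D 
┃---------------------------------
┃  1   413.41       0       0     
┃  2      373       0       0     
┃  3        0       0       0     
┃  4        0       0     633     
┃  5        0       0       0     
┃  6        0       0       0     
┗━━━━━━━━━━━━━━━━━━━━━━━━━━━━━━━━━
                                  
                                  
                                  
                                  
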